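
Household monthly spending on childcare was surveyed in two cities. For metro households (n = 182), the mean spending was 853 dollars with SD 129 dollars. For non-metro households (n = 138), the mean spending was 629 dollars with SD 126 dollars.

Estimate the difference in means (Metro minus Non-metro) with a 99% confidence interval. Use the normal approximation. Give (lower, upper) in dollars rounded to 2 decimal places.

SE₁ = s₁/√n₁ = 129/√182 = 9.5621; SE₂ = 126/√138 = 10.7258.
Independent samples, unequal variances: SE_diff = √(SE₁² + SE₂²) = √(91.43375641 + 115.04278564) = 14.3693.
z* = 2.576, so margin of error = 2.576 × 14.3693 = 37.0153.
Difference in means = 853 − 629 = 224.0000.
224.0000 ± 37.0153 → (186.98, 261.02).

(186.98, 261.02)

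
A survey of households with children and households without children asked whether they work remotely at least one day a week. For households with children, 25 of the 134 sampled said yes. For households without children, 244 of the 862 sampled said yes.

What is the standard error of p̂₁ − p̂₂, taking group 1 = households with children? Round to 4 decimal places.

0.0370

p̂₁ = 25/134 = 0.1866 and p̂₂ = 244/862 = 0.2831.
SE₁ = √(p̂₁(1−p̂₁)/n₁) = √(0.1866·0.8134/134) = 0.03366; SE₂ = √(0.2831·0.7169/862) = 0.01534.
Independent samples: SE of the difference = √(SE₁² + SE₂²) = √(0.0011329956 + 0.0002353156) = 0.03699.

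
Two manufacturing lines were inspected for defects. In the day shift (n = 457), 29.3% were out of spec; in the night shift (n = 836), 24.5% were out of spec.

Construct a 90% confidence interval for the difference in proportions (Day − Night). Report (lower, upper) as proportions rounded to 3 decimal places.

(0.005, 0.091)

Each SE is √(p̂(1−p̂)/n): √(0.2930·0.7070/457) = 0.02129 and √(0.2450·0.7550/836) = 0.01487.
SE(p̂₁ − p̂₂) = √(SE₁² + SE₂²) = √(0.0004532641 + 0.0002211169) = 0.02597, since the two samples are independent.
At 90% confidence z* = 1.645; margin = 1.645 × 0.02597 = 0.04272.
The difference is 0.2930 − 0.2450 = 0.0480, so the interval is 0.0480 ± 0.04272 = (0.005, 0.091).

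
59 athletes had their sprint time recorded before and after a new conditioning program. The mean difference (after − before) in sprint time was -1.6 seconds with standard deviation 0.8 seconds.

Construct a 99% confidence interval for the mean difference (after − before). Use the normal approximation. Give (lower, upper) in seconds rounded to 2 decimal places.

Paired design: SE = s_d/√n = 0.8/√59 = 0.1042.
z* = 2.576; margin of error = 2.576 × 0.1042 = 0.2684.
-1.6 ± 0.2684 → (-1.87, -1.33).

(-1.87, -1.33)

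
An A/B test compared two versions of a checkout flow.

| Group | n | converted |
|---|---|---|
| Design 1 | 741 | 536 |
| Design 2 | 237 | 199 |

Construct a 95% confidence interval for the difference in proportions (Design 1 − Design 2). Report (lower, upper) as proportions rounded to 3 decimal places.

Sample proportions: 536/741 = 0.7233, 199/237 = 0.8397.
Each SE is √(p̂(1−p̂)/n): √(0.7233·0.2767/741) = 0.01643 and √(0.8397·0.1603/237) = 0.02383.
SE(p̂₁ − p̂₂) = √(SE₁² + SE₂²) = √(0.0002699449 + 0.0005678689) = 0.02895, since the two samples are independent.
At 95% confidence z* = 1.960; margin = 1.960 × 0.02895 = 0.05674.
The difference is 0.7233 − 0.8397 = -0.1164, so the interval is -0.1164 ± 0.05674 = (-0.173, -0.060).

(-0.173, -0.060)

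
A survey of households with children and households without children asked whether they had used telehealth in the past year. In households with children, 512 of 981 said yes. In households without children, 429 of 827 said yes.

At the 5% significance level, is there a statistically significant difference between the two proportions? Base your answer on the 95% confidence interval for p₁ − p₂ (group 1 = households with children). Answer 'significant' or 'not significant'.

not significant

Sample proportions: 512/981 = 0.5219, 429/827 = 0.5187.
Each SE is √(p̂(1−p̂)/n): √(0.5219·0.4781/981) = 0.01595 and √(0.5187·0.4813/827) = 0.01737.
SE(p̂₁ − p̂₂) = √(SE₁² + SE₂²) = √(0.0002544025 + 0.0003017169) = 0.02358, since the two samples are independent.
At 95% confidence z* = 1.960; margin = 1.960 × 0.02358 = 0.04622.
The difference is 0.5219 − 0.5187 = 0.0032, so the interval is 0.0032 ± 0.04622 = (-0.04302, 0.04942).
The interval (-0.04302, 0.04942) contains 0, so the difference is not significant.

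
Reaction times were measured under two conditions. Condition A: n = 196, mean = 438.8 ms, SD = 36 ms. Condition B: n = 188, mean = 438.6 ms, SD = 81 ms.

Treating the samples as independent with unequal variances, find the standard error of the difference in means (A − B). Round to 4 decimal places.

6.4429

Per-group SEs: s₁/√n₁ = 36/√196 = 2.5714, s₂/√n₂ = 81/√188 = 5.9075.
Unpooled SE of the difference: √(6.61209796 + 34.89855625) = 6.4429.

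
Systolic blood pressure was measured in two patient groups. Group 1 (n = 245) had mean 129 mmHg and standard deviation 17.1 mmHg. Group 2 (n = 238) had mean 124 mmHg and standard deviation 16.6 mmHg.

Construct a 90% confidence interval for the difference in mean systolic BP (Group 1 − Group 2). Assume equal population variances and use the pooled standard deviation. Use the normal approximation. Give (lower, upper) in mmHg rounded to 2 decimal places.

(2.48, 7.52)

s_p = √[((n₁−1)s₁² + (n₂−1)s₂²)/(n₁+n₂−2)] = √[(244·17.1² + 237·16.6²)/481] = 16.8555.
SE = 16.8555·√(1/245 + 1/238) = 1.5341.
With z* = 1.645, margin = 1.645 × 1.5341 = 2.5236.
x̄₁ − x̄₂ = 129 − 124 = 5.0000; interval 5.0000 ± 2.5236 = (2.48, 7.52).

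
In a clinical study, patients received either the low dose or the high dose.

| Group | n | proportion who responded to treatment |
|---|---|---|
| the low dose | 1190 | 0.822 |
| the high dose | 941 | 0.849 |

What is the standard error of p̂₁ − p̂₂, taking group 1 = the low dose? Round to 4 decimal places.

SE₁ = √(p̂₁(1−p̂₁)/n₁) = √(0.8220·0.1780/1190) = 0.01109; SE₂ = √(0.8490·0.1510/941) = 0.01167.
Independent samples: SE of the difference = √(SE₁² + SE₂²) = √(0.0001229881 + 0.0001361889) = 0.01610.

0.0161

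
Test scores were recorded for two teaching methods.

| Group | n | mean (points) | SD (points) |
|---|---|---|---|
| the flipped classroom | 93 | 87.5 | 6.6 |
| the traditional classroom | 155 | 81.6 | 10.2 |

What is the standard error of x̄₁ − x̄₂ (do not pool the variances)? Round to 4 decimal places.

Standard errors of each mean: 6.6/√93 = 0.6844 and 10.2/√155 = 0.8193.
SE(x̄₁ − x̄₂) = √(0.6844² + 0.8193²) = 1.0675 for independent samples with unequal variances.

1.0675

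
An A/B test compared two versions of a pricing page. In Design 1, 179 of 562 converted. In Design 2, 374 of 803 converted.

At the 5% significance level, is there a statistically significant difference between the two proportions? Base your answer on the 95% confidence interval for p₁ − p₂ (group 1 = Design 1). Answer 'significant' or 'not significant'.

p̂₁ = 179/562 = 0.3185 and p̂₂ = 374/803 = 0.4658.
SE₁ = √(p̂₁(1−p̂₁)/n₁) = √(0.3185·0.6815/562) = 0.01965; SE₂ = √(0.4658·0.5342/803) = 0.01760.
Independent samples: SE of the difference = √(SE₁² + SE₂²) = √(0.0003861225 + 0.00030976) = 0.02638.
z* for 95% confidence is 1.960, so the margin of error is 1.960 × 0.02638 = 0.05170.
Point estimate p̂₁ − p̂₂ = 0.3185 − 0.4658 = -0.1473.
-0.1473 ± 0.05170 → (-0.19900, -0.09560).
The interval (-0.19900, -0.09560) does not contain 0, so the difference is significant.

significant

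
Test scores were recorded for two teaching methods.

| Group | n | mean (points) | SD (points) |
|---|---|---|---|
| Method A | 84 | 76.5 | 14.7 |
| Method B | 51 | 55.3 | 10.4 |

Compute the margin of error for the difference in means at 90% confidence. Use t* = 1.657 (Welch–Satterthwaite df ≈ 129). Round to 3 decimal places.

3.590

SE₁ = s₁/√n₁ = 14.7/√84 = 1.6039; SE₂ = 10.4/√51 = 1.4563.
Independent samples, unequal variances: SE_diff = √(SE₁² + SE₂²) = √(2.57249521 + 2.12080969) = 2.1664.
t* = 1.657, so margin of error = 1.657 × 2.1664 = 3.5897.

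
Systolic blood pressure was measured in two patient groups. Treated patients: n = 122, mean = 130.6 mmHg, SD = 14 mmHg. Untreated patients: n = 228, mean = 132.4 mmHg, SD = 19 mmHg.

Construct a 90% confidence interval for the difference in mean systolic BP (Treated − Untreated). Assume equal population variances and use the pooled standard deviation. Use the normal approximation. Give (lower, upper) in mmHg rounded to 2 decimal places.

Pooled variance s_p² = [121·14² + 227·19²] / (122+228−2) = 303.6293, so s_p = 17.4250.
SE_diff = s_p·√(1/n₁ + 1/n₂) = 17.4250·√(1/122 + 1/228) = 1.9546.
z* = 1.645; margin = 1.645 × 1.9546 = 3.2153.
Difference = 130.6 − 132.4 = -1.8000.
-1.8000 ± 3.2153 → (-5.02, 1.42).

(-5.02, 1.42)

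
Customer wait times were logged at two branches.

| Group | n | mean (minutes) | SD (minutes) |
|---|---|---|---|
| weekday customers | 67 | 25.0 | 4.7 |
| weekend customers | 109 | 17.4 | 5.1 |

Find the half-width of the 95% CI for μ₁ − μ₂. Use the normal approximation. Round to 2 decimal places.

Standard errors of each mean: 4.7/√67 = 0.5742 and 5.1/√109 = 0.4885.
SE(x̄₁ − x̄₂) = √(0.5742² + 0.4885²) = 0.7539 for independent samples with unequal variances.
With z* = 1.960, the margin is 1.960 × 0.7539 = 1.4776.

1.48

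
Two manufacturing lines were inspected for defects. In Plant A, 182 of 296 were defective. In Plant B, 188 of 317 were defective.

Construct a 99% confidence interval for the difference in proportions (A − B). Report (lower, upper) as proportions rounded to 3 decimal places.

(-0.080, 0.124)

Sample proportions: 182/296 = 0.6149, 188/317 = 0.5931.
Each SE is √(p̂(1−p̂)/n): √(0.6149·0.3851/296) = 0.02828 and √(0.5931·0.4069/317) = 0.02759.
SE(p̂₁ − p̂₂) = √(SE₁² + SE₂²) = √(0.0007997584 + 0.0007612081) = 0.03951, since the two samples are independent.
At 99% confidence z* = 2.576; margin = 2.576 × 0.03951 = 0.10178.
The difference is 0.6149 − 0.5931 = 0.0218, so the interval is 0.0218 ± 0.10178 = (-0.080, 0.124).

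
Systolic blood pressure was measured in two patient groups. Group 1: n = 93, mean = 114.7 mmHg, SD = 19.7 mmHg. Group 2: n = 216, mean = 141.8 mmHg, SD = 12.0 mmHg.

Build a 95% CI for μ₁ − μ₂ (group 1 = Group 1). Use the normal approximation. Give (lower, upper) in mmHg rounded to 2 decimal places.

Per-group SEs: s₁/√n₁ = 19.7/√93 = 2.0428, s₂/√n₂ = 12.0/√216 = 0.8165.
Unpooled SE of the difference: √(4.17303184 + 0.66667225) = 2.1999.
Margin of error = z* · SE = 1.960 × 2.1999 = 4.3118.
x̄₁ − x̄₂ = 114.7 − 141.8 = -27.1000.
CI: -27.1000 ± 4.3118 = (-31.41, -22.79).

(-31.41, -22.79)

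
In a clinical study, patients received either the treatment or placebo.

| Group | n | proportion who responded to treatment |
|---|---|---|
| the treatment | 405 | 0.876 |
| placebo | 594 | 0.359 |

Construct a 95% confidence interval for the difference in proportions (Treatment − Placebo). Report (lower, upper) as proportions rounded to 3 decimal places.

The two standard errors are √(0.8760×0.1240/405) = 0.01638 and √(0.3590×0.6410/594) = 0.01968.
Because the samples are independent, SE_diff = √(0.01638² + 0.01968²) = 0.02560.
Using z* = 1.960 for 95%, ME = 1.960 × 0.02560 = 0.05018.
p̂₁ − p̂₂ = 0.5170; interval 0.5170 ± 0.05018 gives (0.467, 0.567).

(0.467, 0.567)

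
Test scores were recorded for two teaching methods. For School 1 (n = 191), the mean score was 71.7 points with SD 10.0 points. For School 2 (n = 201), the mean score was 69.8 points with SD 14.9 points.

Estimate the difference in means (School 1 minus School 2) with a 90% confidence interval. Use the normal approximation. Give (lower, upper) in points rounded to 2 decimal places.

Standard errors of each mean: 10.0/√191 = 0.7236 and 14.9/√201 = 1.0510.
SE(x̄₁ − x̄₂) = √(0.7236² + 1.0510²) = 1.2760 for independent samples with unequal variances.
With z* = 1.645, the margin is 1.645 × 1.2760 = 2.0990.
x̄₁ − x̄₂ = 71.7 − 69.8 = 1.9000; the interval is 1.9000 ± 2.0990 = (-0.20, 4.00).

(-0.20, 4.00)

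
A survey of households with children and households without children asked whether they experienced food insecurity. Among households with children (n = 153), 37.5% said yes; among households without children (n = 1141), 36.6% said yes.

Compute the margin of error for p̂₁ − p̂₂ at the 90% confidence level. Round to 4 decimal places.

0.0685

The two standard errors are √(0.3750×0.6250/153) = 0.03914 and √(0.3660×0.6340/1141) = 0.01426.
Because the samples are independent, SE_diff = √(0.03914² + 0.01426²) = 0.04166.
Using z* = 1.645 for 90%, ME = 1.645 × 0.04166 = 0.06853.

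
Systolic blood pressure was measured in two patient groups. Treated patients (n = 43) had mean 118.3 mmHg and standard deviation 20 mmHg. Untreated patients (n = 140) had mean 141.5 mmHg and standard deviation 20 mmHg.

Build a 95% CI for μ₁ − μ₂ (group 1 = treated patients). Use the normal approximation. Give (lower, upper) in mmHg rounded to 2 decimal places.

SE₁ = s₁/√n₁ = 20/√43 = 3.0500; SE₂ = 20/√140 = 1.6903.
Independent samples, unequal variances: SE_diff = √(SE₁² + SE₂²) = √(9.3025 + 2.85711409) = 3.4871.
z* = 1.960, so margin of error = 1.960 × 3.4871 = 6.8347.
Difference in means = 118.3 − 141.5 = -23.2000.
-23.2000 ± 6.8347 → (-30.03, -16.37).

(-30.03, -16.37)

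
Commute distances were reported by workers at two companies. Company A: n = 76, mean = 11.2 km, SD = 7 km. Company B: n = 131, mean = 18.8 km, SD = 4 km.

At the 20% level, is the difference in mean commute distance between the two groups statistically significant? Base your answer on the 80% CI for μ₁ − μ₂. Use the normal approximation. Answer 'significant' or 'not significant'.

SE₁ = s₁/√n₁ = 7/√76 = 0.8030; SE₂ = 4/√131 = 0.3495.
Independent samples, unequal variances: SE_diff = √(SE₁² + SE₂²) = √(0.644809 + 0.12215025) = 0.8758.
z* = 1.282, so margin of error = 1.282 × 0.8758 = 1.1228.
Difference in means = 11.2 − 18.8 = -7.6000.
-7.6000 ± 1.1228 → (-8.7228, -6.4772).
The interval (-8.7228, -6.4772) does not contain 0, so the difference is significant.

significant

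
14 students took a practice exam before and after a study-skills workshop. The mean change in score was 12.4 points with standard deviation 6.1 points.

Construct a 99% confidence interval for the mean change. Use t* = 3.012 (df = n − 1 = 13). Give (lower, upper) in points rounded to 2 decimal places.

(7.49, 17.31)

Paired design: SE = s_d/√n = 6.1/√14 = 1.6303.
t* = 3.012; margin of error = 3.012 × 1.6303 = 4.9105.
12.4 ± 4.9105 → (7.49, 17.31).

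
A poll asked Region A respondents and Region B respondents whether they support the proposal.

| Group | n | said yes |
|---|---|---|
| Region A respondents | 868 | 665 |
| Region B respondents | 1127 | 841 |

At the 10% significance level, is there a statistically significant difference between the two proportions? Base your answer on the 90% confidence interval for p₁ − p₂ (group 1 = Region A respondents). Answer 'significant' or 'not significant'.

not significant

First, p̂₁ = 665/868 = 0.7661; p̂₂ = 841/1127 = 0.7462.
The two standard errors are √(0.7661×0.2339/868) = 0.01437 and √(0.7462×0.2538/1127) = 0.01296.
Because the samples are independent, SE_diff = √(0.01437² + 0.01296²) = 0.01935.
Using z* = 1.645 for 90%, ME = 1.645 × 0.01935 = 0.03183.
p̂₁ − p̂₂ = 0.0199; interval 0.0199 ± 0.03183 gives (-0.01193, 0.05173).
The interval (-0.01193, 0.05173) contains 0, so the difference is not significant.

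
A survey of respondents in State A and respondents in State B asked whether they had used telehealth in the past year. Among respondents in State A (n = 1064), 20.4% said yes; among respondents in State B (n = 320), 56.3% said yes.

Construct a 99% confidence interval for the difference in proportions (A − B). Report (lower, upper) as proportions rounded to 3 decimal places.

(-0.437, -0.281)

SE₁ = √(p̂₁(1−p̂₁)/n₁) = √(0.2040·0.7960/1064) = 0.01235; SE₂ = √(0.5630·0.4370/320) = 0.02773.
Independent samples: SE of the difference = √(SE₁² + SE₂²) = √(0.0001525225 + 0.0007689529) = 0.03036.
z* for 99% confidence is 2.576, so the margin of error is 2.576 × 0.03036 = 0.07821.
Point estimate p̂₁ − p̂₂ = 0.2040 − 0.5630 = -0.3590.
-0.3590 ± 0.07821 → (-0.437, -0.281).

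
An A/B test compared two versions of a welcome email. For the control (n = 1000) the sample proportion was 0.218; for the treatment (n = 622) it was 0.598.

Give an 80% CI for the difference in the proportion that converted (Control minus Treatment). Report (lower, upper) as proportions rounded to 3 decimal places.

SE₁ = √(p̂₁(1−p̂₁)/n₁) = √(0.2180·0.7820/1000) = 0.01306; SE₂ = √(0.5980·0.4020/622) = 0.01966.
Independent samples: SE of the difference = √(SE₁² + SE₂²) = √(0.0001705636 + 0.0003865156) = 0.02360.
z* for 80% confidence is 1.282, so the margin of error is 1.282 × 0.02360 = 0.03026.
Point estimate p̂₁ − p̂₂ = 0.2180 − 0.5980 = -0.3800.
-0.3800 ± 0.03026 → (-0.410, -0.350).

(-0.410, -0.350)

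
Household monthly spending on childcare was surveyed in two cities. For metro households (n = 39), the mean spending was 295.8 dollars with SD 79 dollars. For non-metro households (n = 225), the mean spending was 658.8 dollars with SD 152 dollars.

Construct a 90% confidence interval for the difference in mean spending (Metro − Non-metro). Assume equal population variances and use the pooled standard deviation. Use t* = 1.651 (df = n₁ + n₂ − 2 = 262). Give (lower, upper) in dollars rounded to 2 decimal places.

(-404.16, -321.84)

s_p = √[((n₁−1)s₁² + (n₂−1)s₂²)/(n₁+n₂−2)] = √[(38·79² + 224·152²)/262] = 143.7297.
SE = 143.7297·√(1/39 + 1/225) = 24.9302.
With t* = 1.651, margin = 1.651 × 24.9302 = 41.1598.
x̄₁ − x̄₂ = 295.8 − 658.8 = -363.0000; interval -363.0000 ± 41.1598 = (-404.16, -321.84).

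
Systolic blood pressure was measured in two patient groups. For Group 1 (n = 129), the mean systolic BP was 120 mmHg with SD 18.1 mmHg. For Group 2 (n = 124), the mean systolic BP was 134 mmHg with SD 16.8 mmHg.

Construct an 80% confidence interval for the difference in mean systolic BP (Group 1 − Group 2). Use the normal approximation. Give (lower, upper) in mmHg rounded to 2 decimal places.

SE₁ = s₁/√n₁ = 18.1/√129 = 1.5936; SE₂ = 16.8/√124 = 1.5087.
Independent samples, unequal variances: SE_diff = √(SE₁² + SE₂²) = √(2.53956096 + 2.27617569) = 2.1945.
z* = 1.282, so margin of error = 1.282 × 2.1945 = 2.8133.
Difference in means = 120 − 134 = -14.0000.
-14.0000 ± 2.8133 → (-16.81, -11.19).

(-16.81, -11.19)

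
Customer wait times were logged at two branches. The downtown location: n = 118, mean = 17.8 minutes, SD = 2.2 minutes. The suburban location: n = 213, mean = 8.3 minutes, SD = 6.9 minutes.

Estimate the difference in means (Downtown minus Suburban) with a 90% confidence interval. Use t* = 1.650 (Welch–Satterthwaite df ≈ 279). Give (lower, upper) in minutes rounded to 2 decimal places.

(8.65, 10.35)

SE₁ = s₁/√n₁ = 2.2/√118 = 0.2025; SE₂ = 6.9/√213 = 0.4728.
Independent samples, unequal variances: SE_diff = √(SE₁² + SE₂²) = √(0.04100625 + 0.22353984) = 0.5143.
t* = 1.650, so margin of error = 1.650 × 0.5143 = 0.8486.
Difference in means = 17.8 − 8.3 = 9.5000.
9.5000 ± 0.8486 → (8.65, 10.35).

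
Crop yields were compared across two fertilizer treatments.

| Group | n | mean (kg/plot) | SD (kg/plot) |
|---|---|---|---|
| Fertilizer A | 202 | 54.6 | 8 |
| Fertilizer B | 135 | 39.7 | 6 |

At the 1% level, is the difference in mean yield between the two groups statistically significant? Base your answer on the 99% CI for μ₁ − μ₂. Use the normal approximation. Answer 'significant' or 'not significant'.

significant

Standard errors of each mean: 8/√202 = 0.5629 and 6/√135 = 0.5164.
SE(x̄₁ − x̄₂) = √(0.5629² + 0.5164²) = 0.7639 for independent samples with unequal variances.
With z* = 2.576, the margin is 2.576 × 0.7639 = 1.9678.
x̄₁ − x̄₂ = 54.6 − 39.7 = 14.9000; the interval is 14.9000 ± 1.9678 = (12.9322, 16.8678).
The interval (12.9322, 16.8678) does not contain 0, so the difference is significant.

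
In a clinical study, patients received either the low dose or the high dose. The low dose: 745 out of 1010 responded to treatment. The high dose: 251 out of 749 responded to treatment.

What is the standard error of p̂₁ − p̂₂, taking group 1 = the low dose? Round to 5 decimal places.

Sample proportions: 745/1010 = 0.7376, 251/749 = 0.3351.
Each SE is √(p̂(1−p̂)/n): √(0.7376·0.2624/1010) = 0.01384 and √(0.3351·0.6649/749) = 0.01725.
SE(p̂₁ − p̂₂) = √(SE₁² + SE₂²) = √(0.0001915456 + 0.0002975625) = 0.02212, since the two samples are independent.

0.02212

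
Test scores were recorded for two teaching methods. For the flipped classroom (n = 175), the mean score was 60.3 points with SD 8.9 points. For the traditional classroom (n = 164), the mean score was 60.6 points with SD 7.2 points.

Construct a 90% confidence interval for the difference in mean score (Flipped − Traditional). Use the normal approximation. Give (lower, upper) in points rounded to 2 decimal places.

Standard errors of each mean: 8.9/√175 = 0.6728 and 7.2/√164 = 0.5622.
SE(x̄₁ − x̄₂) = √(0.6728² + 0.5622²) = 0.8768 for independent samples with unequal variances.
With z* = 1.645, the margin is 1.645 × 0.8768 = 1.4423.
x̄₁ − x̄₂ = 60.3 − 60.6 = -0.3000; the interval is -0.3000 ± 1.4423 = (-1.74, 1.14).

(-1.74, 1.14)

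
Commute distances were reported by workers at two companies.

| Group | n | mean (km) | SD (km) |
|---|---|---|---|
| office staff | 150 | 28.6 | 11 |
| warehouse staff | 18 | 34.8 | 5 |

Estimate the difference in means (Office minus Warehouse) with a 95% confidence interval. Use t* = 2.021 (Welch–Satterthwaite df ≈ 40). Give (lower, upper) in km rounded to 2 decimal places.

(-9.19, -3.21)

Standard errors of each mean: 11/√150 = 0.8981 and 5/√18 = 1.1785.
SE(x̄₁ − x̄₂) = √(0.8981² + 1.1785²) = 1.4817 for independent samples with unequal variances.
With t* = 2.021, the margin is 2.021 × 1.4817 = 2.9945.
x̄₁ − x̄₂ = 28.6 − 34.8 = -6.2000; the interval is -6.2000 ± 2.9945 = (-9.19, -3.21).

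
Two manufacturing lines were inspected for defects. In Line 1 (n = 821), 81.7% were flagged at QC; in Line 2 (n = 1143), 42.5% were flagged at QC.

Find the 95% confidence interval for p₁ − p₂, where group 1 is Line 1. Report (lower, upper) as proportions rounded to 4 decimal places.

(0.3530, 0.4310)

SE₁ = √(p̂₁(1−p̂₁)/n₁) = √(0.8170·0.1830/821) = 0.01349; SE₂ = √(0.4250·0.5750/1143) = 0.01462.
Independent samples: SE of the difference = √(SE₁² + SE₂²) = √(0.0001819801 + 0.0002137444) = 0.01989.
z* for 95% confidence is 1.960, so the margin of error is 1.960 × 0.01989 = 0.03898.
Point estimate p̂₁ − p̂₂ = 0.8170 − 0.4250 = 0.3920.
0.3920 ± 0.03898 → (0.3530, 0.4310).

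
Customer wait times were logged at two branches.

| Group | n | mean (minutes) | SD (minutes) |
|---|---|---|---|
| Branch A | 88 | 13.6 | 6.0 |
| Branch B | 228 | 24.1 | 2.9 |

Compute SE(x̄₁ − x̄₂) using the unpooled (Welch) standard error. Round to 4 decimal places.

0.6678

Per-group SEs: s₁/√n₁ = 6.0/√88 = 0.6396, s₂/√n₂ = 2.9/√228 = 0.1921.
Unpooled SE of the difference: √(0.40908816 + 0.03690241) = 0.6678.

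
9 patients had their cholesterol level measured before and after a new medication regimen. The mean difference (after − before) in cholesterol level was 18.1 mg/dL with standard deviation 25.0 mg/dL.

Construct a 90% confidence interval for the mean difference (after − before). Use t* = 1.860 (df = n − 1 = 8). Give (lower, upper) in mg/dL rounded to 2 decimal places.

This is a matched-pairs design, so SE = s_d/√n = 25.0/√9 = 8.3333.
Margin = 1.860 × 8.3333 = 15.4999; the interval is 18.1 ± 15.4999 = (2.60, 33.60).

(2.60, 33.60)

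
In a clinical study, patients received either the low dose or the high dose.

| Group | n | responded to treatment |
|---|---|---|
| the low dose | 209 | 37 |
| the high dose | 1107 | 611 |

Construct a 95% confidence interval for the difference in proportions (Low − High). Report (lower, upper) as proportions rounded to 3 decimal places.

p̂₁ = 37/209 = 0.1770 and p̂₂ = 611/1107 = 0.5519.
SE₁ = √(p̂₁(1−p̂₁)/n₁) = √(0.1770·0.8230/209) = 0.02640; SE₂ = √(0.5519·0.4481/1107) = 0.01495.
Independent samples: SE of the difference = √(SE₁² + SE₂²) = √(0.00069696 + 0.0002235025) = 0.03034.
z* for 95% confidence is 1.960, so the margin of error is 1.960 × 0.03034 = 0.05947.
Point estimate p̂₁ − p̂₂ = 0.1770 − 0.5519 = -0.3749.
-0.3749 ± 0.05947 → (-0.434, -0.315).

(-0.434, -0.315)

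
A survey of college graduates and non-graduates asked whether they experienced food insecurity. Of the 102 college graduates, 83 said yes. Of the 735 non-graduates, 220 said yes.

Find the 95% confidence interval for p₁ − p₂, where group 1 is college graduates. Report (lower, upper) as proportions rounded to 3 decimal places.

First, p̂₁ = 83/102 = 0.8137; p̂₂ = 220/735 = 0.2993.
The two standard errors are √(0.8137×0.1863/102) = 0.03855 and √(0.2993×0.7007/735) = 0.01689.
Because the samples are independent, SE_diff = √(0.03855² + 0.01689²) = 0.04209.
Using z* = 1.960 for 95%, ME = 1.960 × 0.04209 = 0.08250.
p̂₁ − p̂₂ = 0.5144; interval 0.5144 ± 0.08250 gives (0.432, 0.597).

(0.432, 0.597)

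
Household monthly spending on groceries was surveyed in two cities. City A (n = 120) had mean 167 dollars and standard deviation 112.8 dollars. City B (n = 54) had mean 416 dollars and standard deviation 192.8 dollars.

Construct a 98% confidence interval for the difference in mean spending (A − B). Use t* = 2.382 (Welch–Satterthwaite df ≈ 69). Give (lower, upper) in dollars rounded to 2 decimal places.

(-316.14, -181.86)

Standard errors of each mean: 112.8/√120 = 10.2972 and 192.8/√54 = 26.2368.
SE(x̄₁ − x̄₂) = √(10.2972² + 26.2368²) = 28.1851 for independent samples with unequal variances.
With t* = 2.382, the margin is 2.382 × 28.1851 = 67.1369.
x̄₁ − x̄₂ = 167 − 416 = -249.0000; the interval is -249.0000 ± 67.1369 = (-316.14, -181.86).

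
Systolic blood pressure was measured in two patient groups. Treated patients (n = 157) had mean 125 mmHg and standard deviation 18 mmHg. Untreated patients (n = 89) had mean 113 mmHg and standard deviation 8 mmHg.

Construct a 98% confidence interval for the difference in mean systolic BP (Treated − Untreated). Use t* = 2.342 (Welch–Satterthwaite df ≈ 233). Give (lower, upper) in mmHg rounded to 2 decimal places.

(8.09, 15.91)

SE₁ = s₁/√n₁ = 18/√157 = 1.4366; SE₂ = 8/√89 = 0.8480.
Independent samples, unequal variances: SE_diff = √(SE₁² + SE₂²) = √(2.06381956 + 0.719104) = 1.6682.
t* = 2.342, so margin of error = 2.342 × 1.6682 = 3.9069.
Difference in means = 125 − 113 = 12.0000.
12.0000 ± 3.9069 → (8.09, 15.91).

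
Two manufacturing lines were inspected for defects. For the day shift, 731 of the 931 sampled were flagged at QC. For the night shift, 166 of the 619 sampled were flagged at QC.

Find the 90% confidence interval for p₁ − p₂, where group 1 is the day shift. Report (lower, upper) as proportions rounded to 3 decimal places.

Sample proportions: 731/931 = 0.7852, 166/619 = 0.2682.
Each SE is √(p̂(1−p̂)/n): √(0.7852·0.2148/931) = 0.01346 and √(0.2682·0.7318/619) = 0.01781.
SE(p̂₁ − p̂₂) = √(SE₁² + SE₂²) = √(0.0001811716 + 0.0003171961) = 0.02232, since the two samples are independent.
At 90% confidence z* = 1.645; margin = 1.645 × 0.02232 = 0.03672.
The difference is 0.7852 − 0.2682 = 0.5170, so the interval is 0.5170 ± 0.03672 = (0.480, 0.554).

(0.480, 0.554)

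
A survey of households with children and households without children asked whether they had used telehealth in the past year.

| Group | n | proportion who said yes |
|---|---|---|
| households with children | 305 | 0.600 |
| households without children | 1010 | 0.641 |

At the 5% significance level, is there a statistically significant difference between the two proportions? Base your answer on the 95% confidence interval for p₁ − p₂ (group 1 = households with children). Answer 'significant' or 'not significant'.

not significant

SE₁ = √(p̂₁(1−p̂₁)/n₁) = √(0.6000·0.4000/305) = 0.02805; SE₂ = √(0.6410·0.3590/1010) = 0.01509.
Independent samples: SE of the difference = √(SE₁² + SE₂²) = √(0.0007868025 + 0.0002277081) = 0.03185.
z* for 95% confidence is 1.960, so the margin of error is 1.960 × 0.03185 = 0.06243.
Point estimate p̂₁ − p̂₂ = 0.6000 − 0.6410 = -0.0410.
-0.0410 ± 0.06243 → (-0.10343, 0.02143).
The interval (-0.10343, 0.02143) contains 0, so the difference is not significant.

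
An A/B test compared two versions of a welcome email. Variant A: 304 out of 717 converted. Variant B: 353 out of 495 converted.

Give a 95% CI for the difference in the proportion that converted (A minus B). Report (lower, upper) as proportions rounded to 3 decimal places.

(-0.343, -0.235)

First, p̂₁ = 304/717 = 0.4240; p̂₂ = 353/495 = 0.7131.
The two standard errors are √(0.4240×0.5760/717) = 0.01846 and √(0.7131×0.2869/495) = 0.02033.
Because the samples are independent, SE_diff = √(0.01846² + 0.02033²) = 0.02746.
Using z* = 1.960 for 95%, ME = 1.960 × 0.02746 = 0.05382.
p̂₁ − p̂₂ = -0.2891; interval -0.2891 ± 0.05382 gives (-0.343, -0.235).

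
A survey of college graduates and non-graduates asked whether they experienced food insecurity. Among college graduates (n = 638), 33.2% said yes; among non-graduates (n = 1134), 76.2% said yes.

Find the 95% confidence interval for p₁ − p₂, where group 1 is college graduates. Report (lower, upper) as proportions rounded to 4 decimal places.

(-0.4742, -0.3858)

SE₁ = √(p̂₁(1−p̂₁)/n₁) = √(0.3320·0.6680/638) = 0.01864; SE₂ = √(0.7620·0.2380/1134) = 0.01265.
Independent samples: SE of the difference = √(SE₁² + SE₂²) = √(0.0003474496 + 0.0001600225) = 0.02253.
z* for 95% confidence is 1.960, so the margin of error is 1.960 × 0.02253 = 0.04416.
Point estimate p̂₁ − p̂₂ = 0.3320 − 0.7620 = -0.4300.
-0.4300 ± 0.04416 → (-0.4742, -0.3858).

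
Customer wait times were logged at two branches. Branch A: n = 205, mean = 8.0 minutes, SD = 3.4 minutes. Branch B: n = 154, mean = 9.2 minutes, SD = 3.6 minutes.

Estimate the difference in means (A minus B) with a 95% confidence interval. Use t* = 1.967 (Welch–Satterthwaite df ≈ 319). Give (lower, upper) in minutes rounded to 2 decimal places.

Standard errors of each mean: 3.4/√205 = 0.2375 and 3.6/√154 = 0.2901.
SE(x̄₁ − x̄₂) = √(0.2375² + 0.2901²) = 0.3749 for independent samples with unequal variances.
With t* = 1.967, the margin is 1.967 × 0.3749 = 0.7374.
x̄₁ − x̄₂ = 8.0 − 9.2 = -1.2000; the interval is -1.2000 ± 0.7374 = (-1.94, -0.46).

(-1.94, -0.46)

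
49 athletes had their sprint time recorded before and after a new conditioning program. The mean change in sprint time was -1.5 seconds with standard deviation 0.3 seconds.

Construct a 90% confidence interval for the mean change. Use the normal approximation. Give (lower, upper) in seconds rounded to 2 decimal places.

Paired design: SE = s_d/√n = 0.3/√49 = 0.0429.
z* = 1.645; margin of error = 1.645 × 0.0429 = 0.0706.
-1.5 ± 0.0706 → (-1.57, -1.43).

(-1.57, -1.43)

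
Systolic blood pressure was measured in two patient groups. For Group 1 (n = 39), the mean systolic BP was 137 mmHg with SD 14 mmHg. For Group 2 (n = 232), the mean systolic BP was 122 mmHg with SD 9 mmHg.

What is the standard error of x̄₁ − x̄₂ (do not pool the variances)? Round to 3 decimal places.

Per-group SEs: s₁/√n₁ = 14/√39 = 2.2418, s₂/√n₂ = 9/√232 = 0.5909.
Unpooled SE of the difference: √(5.02566724 + 0.34916281) = 2.3184.

2.318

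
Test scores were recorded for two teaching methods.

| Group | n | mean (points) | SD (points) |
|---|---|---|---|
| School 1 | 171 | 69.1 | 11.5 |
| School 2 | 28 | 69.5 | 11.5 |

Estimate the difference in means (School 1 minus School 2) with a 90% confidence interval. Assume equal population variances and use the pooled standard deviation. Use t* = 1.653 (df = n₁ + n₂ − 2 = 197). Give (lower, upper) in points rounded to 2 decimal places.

(-4.28, 3.48)

s_p = √[((n₁−1)s₁² + (n₂−1)s₂²)/(n₁+n₂−2)] = √[(170·11.5² + 27·11.5²)/197] = 11.5000.
SE = 11.5000·√(1/171 + 1/28) = 2.3445.
With t* = 1.653, margin = 1.653 × 2.3445 = 3.8755.
x̄₁ − x̄₂ = 69.1 − 69.5 = -0.4000; interval -0.4000 ± 3.8755 = (-4.28, 3.48).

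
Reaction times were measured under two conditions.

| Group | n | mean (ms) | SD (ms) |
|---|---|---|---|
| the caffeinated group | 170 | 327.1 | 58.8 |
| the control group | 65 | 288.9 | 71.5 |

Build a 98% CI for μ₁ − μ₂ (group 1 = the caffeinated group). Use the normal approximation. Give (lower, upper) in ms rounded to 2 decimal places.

(15.06, 61.34)

SE₁ = s₁/√n₁ = 58.8/√170 = 4.5098; SE₂ = 71.5/√65 = 8.8685.
Independent samples, unequal variances: SE_diff = √(SE₁² + SE₂²) = √(20.33829604 + 78.65029225) = 9.9493.
z* = 2.326, so margin of error = 2.326 × 9.9493 = 23.1421.
Difference in means = 327.1 − 288.9 = 38.2000.
38.2000 ± 23.1421 → (15.06, 61.34).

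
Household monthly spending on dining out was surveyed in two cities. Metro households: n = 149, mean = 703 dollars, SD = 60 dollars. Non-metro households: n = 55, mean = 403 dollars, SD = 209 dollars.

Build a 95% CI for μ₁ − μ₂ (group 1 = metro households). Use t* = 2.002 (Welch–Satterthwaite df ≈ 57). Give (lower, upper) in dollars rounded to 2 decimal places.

(242.73, 357.27)

Per-group SEs: s₁/√n₁ = 60/√149 = 4.9154, s₂/√n₂ = 209/√55 = 28.1816.
Unpooled SE of the difference: √(24.16115716 + 794.20257856) = 28.6071.
Margin of error = t* · SE = 2.002 × 28.6071 = 57.2714.
x̄₁ − x̄₂ = 703 − 403 = 300.0000.
CI: 300.0000 ± 57.2714 = (242.73, 357.27).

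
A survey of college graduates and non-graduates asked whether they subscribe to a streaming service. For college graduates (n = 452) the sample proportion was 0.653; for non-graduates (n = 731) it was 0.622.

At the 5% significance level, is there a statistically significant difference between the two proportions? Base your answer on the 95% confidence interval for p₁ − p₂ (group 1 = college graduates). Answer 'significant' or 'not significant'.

Each SE is √(p̂(1−p̂)/n): √(0.6530·0.3470/452) = 0.02239 and √(0.6220·0.3780/731) = 0.01793.
SE(p̂₁ − p̂₂) = √(SE₁² + SE₂²) = √(0.0005013121 + 0.0003214849) = 0.02868, since the two samples are independent.
At 95% confidence z* = 1.960; margin = 1.960 × 0.02868 = 0.05621.
The difference is 0.6530 − 0.6220 = 0.0310, so the interval is 0.0310 ± 0.05621 = (-0.02521, 0.08721).
The interval (-0.02521, 0.08721) contains 0, so the difference is not significant.

not significant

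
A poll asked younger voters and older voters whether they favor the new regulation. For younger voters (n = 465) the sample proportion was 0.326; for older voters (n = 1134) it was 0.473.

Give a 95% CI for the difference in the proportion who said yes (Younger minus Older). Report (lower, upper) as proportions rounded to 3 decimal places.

The two standard errors are √(0.3260×0.6740/465) = 0.02174 and √(0.4730×0.5270/1134) = 0.01483.
Because the samples are independent, SE_diff = √(0.02174² + 0.01483²) = 0.02632.
Using z* = 1.960 for 95%, ME = 1.960 × 0.02632 = 0.05159.
p̂₁ − p̂₂ = -0.1470; interval -0.1470 ± 0.05159 gives (-0.199, -0.095).

(-0.199, -0.095)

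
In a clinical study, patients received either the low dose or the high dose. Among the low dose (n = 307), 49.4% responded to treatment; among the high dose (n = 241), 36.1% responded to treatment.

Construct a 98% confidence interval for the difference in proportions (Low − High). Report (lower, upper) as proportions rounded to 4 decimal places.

(0.0351, 0.2309)

Each SE is √(p̂(1−p̂)/n): √(0.4940·0.5060/307) = 0.02853 and √(0.3610·0.6390/241) = 0.03094.
SE(p̂₁ − p̂₂) = √(SE₁² + SE₂²) = √(0.0008139609 + 0.0009572836) = 0.04209, since the two samples are independent.
At 98% confidence z* = 2.326; margin = 2.326 × 0.04209 = 0.09790.
The difference is 0.4940 − 0.3610 = 0.1330, so the interval is 0.1330 ± 0.09790 = (0.0351, 0.2309).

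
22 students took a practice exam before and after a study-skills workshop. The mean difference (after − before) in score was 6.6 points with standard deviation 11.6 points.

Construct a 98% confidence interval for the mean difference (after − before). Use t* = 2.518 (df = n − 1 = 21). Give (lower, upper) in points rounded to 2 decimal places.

(0.37, 12.83)

This is a matched-pairs design, so SE = s_d/√n = 11.6/√22 = 2.4731.
Margin = 2.518 × 2.4731 = 6.2273; the interval is 6.6 ± 6.2273 = (0.37, 12.83).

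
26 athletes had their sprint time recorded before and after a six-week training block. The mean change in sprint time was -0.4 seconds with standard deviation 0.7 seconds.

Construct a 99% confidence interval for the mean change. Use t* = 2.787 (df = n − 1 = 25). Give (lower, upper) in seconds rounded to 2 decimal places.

Paired design: SE = s_d/√n = 0.7/√26 = 0.1373.
t* = 2.787; margin of error = 2.787 × 0.1373 = 0.3827.
-0.4 ± 0.3827 → (-0.78, -0.02).

(-0.78, -0.02)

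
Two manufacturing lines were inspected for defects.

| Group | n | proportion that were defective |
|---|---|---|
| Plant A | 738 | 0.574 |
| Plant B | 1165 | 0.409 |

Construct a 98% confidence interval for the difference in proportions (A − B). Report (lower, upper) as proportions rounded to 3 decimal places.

The two standard errors are √(0.5740×0.4260/738) = 0.01820 and √(0.4090×0.5910/1165) = 0.01440.
Because the samples are independent, SE_diff = √(0.01820² + 0.01440²) = 0.02321.
Using z* = 2.326 for 98%, ME = 2.326 × 0.02321 = 0.05399.
p̂₁ − p̂₂ = 0.1650; interval 0.1650 ± 0.05399 gives (0.111, 0.219).

(0.111, 0.219)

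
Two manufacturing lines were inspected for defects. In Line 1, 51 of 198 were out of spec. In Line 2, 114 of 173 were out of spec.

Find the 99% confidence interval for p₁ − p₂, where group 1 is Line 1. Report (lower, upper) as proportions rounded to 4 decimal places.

Sample proportions: 51/198 = 0.2576, 114/173 = 0.6590.
Each SE is √(p̂(1−p̂)/n): √(0.2576·0.7424/198) = 0.03108 and √(0.6590·0.3410/173) = 0.03604.
SE(p̂₁ − p̂₂) = √(SE₁² + SE₂²) = √(0.0009659664 + 0.0012988816) = 0.04759, since the two samples are independent.
At 99% confidence z* = 2.576; margin = 2.576 × 0.04759 = 0.12259.
The difference is 0.2576 − 0.6590 = -0.4014, so the interval is -0.4014 ± 0.12259 = (-0.5240, -0.2788).

(-0.5240, -0.2788)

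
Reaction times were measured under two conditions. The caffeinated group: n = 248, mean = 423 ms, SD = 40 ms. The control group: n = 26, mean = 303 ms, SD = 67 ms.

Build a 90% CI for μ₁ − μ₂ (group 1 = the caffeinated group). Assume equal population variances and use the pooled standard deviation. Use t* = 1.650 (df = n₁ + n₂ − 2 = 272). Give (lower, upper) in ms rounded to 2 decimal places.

(105.31, 134.69)

s_p = √[((n₁−1)s₁² + (n₂−1)s₂²)/(n₁+n₂−2)] = √[(247·40² + 25·67²)/272] = 43.1918.
SE = 43.1918·√(1/248 + 1/26) = 8.9036.
With t* = 1.650, margin = 1.650 × 8.9036 = 14.6909.
x̄₁ − x̄₂ = 423 − 303 = 120.0000; interval 120.0000 ± 14.6909 = (105.31, 134.69).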